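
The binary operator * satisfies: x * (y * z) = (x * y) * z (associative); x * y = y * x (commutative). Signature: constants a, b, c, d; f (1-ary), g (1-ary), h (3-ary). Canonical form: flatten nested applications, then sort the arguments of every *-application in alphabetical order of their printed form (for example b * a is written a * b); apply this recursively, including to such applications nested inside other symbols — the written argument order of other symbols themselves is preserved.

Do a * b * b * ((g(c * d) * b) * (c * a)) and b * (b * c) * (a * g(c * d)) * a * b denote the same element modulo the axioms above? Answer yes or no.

Answer: yes — both canonical forms are a * a * b * b * b * c * g(c * d)

Derivation:
Left:  a * b * b * ((g(c * d) * b) * (c * a))
  Un-nest:  a * b * b * g(c * d) * b * c * a
  Sort arguments:  a * a * b * b * b * c * g(c * d)
Right:  b * (b * c) * (a * g(c * d)) * a * b
  Un-nest:  b * b * c * a * g(c * d) * a * b
  Sort arguments:  a * a * b * b * b * c * g(c * d)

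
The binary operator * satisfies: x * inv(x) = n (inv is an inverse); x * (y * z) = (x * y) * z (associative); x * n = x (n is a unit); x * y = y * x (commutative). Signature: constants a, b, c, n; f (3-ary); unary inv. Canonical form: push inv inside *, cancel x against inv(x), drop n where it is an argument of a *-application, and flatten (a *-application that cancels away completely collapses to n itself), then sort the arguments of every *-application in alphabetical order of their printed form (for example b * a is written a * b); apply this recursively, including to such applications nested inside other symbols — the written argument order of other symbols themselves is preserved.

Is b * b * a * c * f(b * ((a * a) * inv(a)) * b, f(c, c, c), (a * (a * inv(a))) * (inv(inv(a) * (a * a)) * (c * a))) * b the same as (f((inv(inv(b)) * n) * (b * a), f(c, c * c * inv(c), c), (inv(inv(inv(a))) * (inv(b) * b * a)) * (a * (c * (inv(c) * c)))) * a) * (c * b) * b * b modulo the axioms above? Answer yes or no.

Answer: yes — both canonical forms are a * b * b * b * c * f(a * b * b, f(c, c, c), a * c)

Derivation:
Left:  b * b * a * c * f(b * ((a * a) * inv(a)) * b, f(c, c, c), (a * (a * inv(a))) * (inv(inv(a) * (a * a)) * (c * a))) * b
  Push inv inside:  distribute inv over * and collapse double inv
  Collect terms:  b * b * b * a * c * f(a * b * b, f(c, c, c), a * c)
  Sort arguments:  a * b * b * b * c * f(a * b * b, f(c, c, c), a * c)
Right:  (f((inv(inv(b)) * n) * (b * a), f(c, c * c * inv(c), c), (inv(inv(inv(a))) * (inv(b) * b * a)) * (a * (c * (inv(c) * c)))) * a) * (c * b) * b * b
  Push inv inside:  distribute inv over * and collapse double inv
  Collect terms:  f(a * b * b, f(c, c, c), a * c) * a * c * b * b * b
  Order the arguments:  a * b * b * b * c * f(a * b * b, f(c, c, c), a * c)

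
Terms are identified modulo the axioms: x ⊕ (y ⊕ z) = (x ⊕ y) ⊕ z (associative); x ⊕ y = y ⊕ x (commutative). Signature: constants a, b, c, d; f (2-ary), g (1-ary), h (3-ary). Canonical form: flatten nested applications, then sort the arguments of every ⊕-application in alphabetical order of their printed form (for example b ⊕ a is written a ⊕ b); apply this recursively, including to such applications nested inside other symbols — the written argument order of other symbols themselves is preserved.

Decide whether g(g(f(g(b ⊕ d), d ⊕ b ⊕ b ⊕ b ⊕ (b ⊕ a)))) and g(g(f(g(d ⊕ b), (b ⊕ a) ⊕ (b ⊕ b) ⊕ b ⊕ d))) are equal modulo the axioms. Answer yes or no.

Left:  g(g(f(g(b ⊕ d), d ⊕ b ⊕ b ⊕ b ⊕ (b ⊕ a))))
  Work inside:  d ⊕ b ⊕ b ⊕ b ⊕ (b ⊕ a)
  Un-nest:  d ⊕ b ⊕ b ⊕ b ⊕ b ⊕ a
  Sort arguments:  a ⊕ b ⊕ b ⊕ b ⊕ b ⊕ d
  Reassemble:  g(g(f(g(b ⊕ d), a ⊕ b ⊕ b ⊕ b ⊕ b ⊕ d)))
Right:  g(g(f(g(d ⊕ b), (b ⊕ a) ⊕ (b ⊕ b) ⊕ b ⊕ d)))
  Descend into:  (b ⊕ a) ⊕ (b ⊕ b) ⊕ b ⊕ d
  Merge nested applications:  b ⊕ a ⊕ b ⊕ b ⊕ b ⊕ d
  Order the arguments:  a ⊕ b ⊕ b ⊕ b ⊕ b ⊕ d
  Rebuild:  g(g(f(g(b ⊕ d), a ⊕ b ⊕ b ⊕ b ⊕ b ⊕ d)))

Answer: yes — both canonical forms are g(g(f(g(b ⊕ d), a ⊕ b ⊕ b ⊕ b ⊕ b ⊕ d)))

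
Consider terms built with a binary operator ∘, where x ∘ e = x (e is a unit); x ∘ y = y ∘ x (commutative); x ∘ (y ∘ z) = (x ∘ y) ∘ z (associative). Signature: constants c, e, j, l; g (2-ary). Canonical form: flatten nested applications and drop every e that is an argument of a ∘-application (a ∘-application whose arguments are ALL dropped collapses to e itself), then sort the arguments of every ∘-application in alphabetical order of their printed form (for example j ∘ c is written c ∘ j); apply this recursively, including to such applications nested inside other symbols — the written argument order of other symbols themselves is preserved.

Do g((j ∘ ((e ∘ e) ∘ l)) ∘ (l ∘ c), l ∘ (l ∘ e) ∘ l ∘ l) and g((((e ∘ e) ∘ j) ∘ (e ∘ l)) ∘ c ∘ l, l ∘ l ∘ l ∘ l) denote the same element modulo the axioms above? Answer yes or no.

Left:  g((j ∘ ((e ∘ e) ∘ l)) ∘ (l ∘ c), l ∘ (l ∘ e) ∘ l ∘ l)
  Work inside:  (j ∘ ((e ∘ e) ∘ l)) ∘ (l ∘ c)
  Un-nest:  j ∘ e ∘ e ∘ l ∘ l ∘ c
  Units out:  drop e (×2)
  Sort arguments:  c ∘ j ∘ l ∘ l
  Reassemble:  g(c ∘ j ∘ l ∘ l, l ∘ l ∘ l ∘ l)
Right:  g((((e ∘ e) ∘ j) ∘ (e ∘ l)) ∘ c ∘ l, l ∘ l ∘ l ∘ l)
  Focus inside:  (((e ∘ e) ∘ j) ∘ (e ∘ l)) ∘ c ∘ l
  Un-nest:  e ∘ e ∘ j ∘ e ∘ l ∘ c ∘ l
  Unit:  drop e (×3)
  Sort:  c ∘ j ∘ l ∘ l
  Put back:  g(c ∘ j ∘ l ∘ l, l ∘ l ∘ l ∘ l)

Answer: yes — both canonical forms are g(c ∘ j ∘ l ∘ l, l ∘ l ∘ l ∘ l)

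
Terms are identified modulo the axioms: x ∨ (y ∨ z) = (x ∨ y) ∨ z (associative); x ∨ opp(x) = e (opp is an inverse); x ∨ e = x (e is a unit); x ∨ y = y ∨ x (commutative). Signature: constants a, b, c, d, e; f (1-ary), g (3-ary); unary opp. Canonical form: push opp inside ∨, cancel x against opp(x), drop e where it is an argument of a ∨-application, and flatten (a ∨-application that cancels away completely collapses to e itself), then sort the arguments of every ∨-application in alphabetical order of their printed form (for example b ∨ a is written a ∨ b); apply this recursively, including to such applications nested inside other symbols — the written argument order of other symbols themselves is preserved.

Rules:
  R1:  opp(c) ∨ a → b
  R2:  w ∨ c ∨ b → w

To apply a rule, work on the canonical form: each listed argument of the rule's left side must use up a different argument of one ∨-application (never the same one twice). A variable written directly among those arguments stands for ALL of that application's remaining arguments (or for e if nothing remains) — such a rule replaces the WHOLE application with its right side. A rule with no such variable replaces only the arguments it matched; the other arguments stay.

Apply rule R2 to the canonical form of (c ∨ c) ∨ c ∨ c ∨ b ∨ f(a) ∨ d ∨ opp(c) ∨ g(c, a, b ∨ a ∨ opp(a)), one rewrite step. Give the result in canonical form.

Canonical form:  b ∨ c ∨ c ∨ c ∨ d ∨ f(a) ∨ g(c, a, b)
Match R2:  consume b, c;  w := c ∨ c ∨ d ∨ f(a) ∨ g(c, a, b)
The variable takes the whole remainder — replace the entire application.
Result:  c ∨ c ∨ d ∨ f(a) ∨ g(c, a, b)

Answer: c ∨ c ∨ d ∨ f(a) ∨ g(c, a, b)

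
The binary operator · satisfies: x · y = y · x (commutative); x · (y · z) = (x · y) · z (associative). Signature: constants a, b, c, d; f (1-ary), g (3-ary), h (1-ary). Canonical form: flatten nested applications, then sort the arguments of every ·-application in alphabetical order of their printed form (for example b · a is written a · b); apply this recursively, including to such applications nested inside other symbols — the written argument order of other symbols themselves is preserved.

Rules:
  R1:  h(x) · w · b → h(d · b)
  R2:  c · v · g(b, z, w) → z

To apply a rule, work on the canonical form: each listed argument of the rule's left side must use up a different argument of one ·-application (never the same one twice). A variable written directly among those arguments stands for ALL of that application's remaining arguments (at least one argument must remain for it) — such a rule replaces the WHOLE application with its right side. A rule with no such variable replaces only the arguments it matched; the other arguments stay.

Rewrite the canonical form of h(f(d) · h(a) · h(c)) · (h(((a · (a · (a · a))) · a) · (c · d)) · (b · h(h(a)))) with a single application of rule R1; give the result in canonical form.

Canonical form:  b · h(a · a · a · a · a · c · d) · h(f(d) · h(a) · h(c)) · h(h(a))
R1 matches:  uses b, h(a · a · a · a · a · c · d);  w := h(f(d) · h(a) · h(c)) · h(h(a)), x := a · a · a · a · a · c · d
The extension variable absorbs all remaining arguments, so the whole application is rewritten.
New term:  h(b · d)

Answer: h(b · d)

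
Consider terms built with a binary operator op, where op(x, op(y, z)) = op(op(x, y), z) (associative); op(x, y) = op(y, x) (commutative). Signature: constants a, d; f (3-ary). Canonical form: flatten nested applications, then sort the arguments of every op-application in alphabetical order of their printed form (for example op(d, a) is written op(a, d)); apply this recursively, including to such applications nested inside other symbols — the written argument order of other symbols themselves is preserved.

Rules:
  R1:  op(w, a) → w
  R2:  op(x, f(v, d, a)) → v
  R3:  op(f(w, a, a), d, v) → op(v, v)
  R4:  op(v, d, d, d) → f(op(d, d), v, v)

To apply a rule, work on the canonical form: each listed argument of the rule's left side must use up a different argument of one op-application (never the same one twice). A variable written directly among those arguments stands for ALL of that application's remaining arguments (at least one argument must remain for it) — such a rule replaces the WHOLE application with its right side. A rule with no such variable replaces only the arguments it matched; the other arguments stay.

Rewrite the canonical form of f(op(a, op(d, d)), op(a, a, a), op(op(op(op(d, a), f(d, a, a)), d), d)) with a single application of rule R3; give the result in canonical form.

Canonical form:  f(op(a, d, d), op(a, a, a), op(a, d, d, d, f(d, a, a)))
R3 matches:  uses d, f(d, a, a);  v := op(a, d, d), w := d
The variable takes the whole remainder — replace the entire application.
Giving:  f(op(a, d, d), op(a, a, a), op(a, a, d, d, d, d))

Answer: f(op(a, d, d), op(a, a, a), op(a, a, d, d, d, d))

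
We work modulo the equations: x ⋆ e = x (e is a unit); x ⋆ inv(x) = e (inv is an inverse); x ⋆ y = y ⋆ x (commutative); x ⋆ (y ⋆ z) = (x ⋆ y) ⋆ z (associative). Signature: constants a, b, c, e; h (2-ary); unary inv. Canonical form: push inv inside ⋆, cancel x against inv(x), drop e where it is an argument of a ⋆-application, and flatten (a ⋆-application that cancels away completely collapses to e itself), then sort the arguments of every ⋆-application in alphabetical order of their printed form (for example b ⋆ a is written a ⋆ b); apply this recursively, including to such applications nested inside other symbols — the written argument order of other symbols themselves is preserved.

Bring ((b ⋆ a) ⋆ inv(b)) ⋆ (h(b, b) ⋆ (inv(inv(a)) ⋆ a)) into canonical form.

Push inv inside:  distribute inv over ⋆ and collapse double inv
Inverses cancel:  b cancels
Collect:  a ⋆ a ⋆ a ⋆ h(b, b)

Answer: a ⋆ a ⋆ a ⋆ h(b, b)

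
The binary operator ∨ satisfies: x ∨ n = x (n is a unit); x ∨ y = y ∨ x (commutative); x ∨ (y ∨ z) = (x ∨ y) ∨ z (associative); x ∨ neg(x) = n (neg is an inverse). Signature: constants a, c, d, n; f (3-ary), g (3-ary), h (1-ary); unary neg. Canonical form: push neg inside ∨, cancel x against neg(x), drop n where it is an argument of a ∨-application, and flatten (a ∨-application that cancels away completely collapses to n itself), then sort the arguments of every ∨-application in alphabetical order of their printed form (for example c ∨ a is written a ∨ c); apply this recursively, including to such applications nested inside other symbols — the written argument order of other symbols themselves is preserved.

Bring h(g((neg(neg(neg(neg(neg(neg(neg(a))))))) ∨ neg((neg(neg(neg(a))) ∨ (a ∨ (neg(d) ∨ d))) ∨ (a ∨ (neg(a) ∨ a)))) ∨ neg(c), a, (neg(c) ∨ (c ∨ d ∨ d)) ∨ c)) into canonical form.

Work inside:  (neg(neg(neg(neg(neg(neg(neg(a))))))) ∨ neg((neg(neg(neg(a))) ∨ (a ∨ (neg(d) ∨ d))) ∨ (a ∨ (neg(a) ∨ a)))) ∨ neg(c)
Push neg inside:  distribute neg over ∨ and collapse double neg
Inverses cancel:  d cancels
Combine occurrences:  neg(a) ∨ neg(a) ∨ neg(c)
Rebuild:  h(g(neg(a) ∨ neg(a) ∨ neg(c), a, c ∨ d ∨ d))

Answer: h(g(neg(a) ∨ neg(a) ∨ neg(c), a, c ∨ d ∨ d))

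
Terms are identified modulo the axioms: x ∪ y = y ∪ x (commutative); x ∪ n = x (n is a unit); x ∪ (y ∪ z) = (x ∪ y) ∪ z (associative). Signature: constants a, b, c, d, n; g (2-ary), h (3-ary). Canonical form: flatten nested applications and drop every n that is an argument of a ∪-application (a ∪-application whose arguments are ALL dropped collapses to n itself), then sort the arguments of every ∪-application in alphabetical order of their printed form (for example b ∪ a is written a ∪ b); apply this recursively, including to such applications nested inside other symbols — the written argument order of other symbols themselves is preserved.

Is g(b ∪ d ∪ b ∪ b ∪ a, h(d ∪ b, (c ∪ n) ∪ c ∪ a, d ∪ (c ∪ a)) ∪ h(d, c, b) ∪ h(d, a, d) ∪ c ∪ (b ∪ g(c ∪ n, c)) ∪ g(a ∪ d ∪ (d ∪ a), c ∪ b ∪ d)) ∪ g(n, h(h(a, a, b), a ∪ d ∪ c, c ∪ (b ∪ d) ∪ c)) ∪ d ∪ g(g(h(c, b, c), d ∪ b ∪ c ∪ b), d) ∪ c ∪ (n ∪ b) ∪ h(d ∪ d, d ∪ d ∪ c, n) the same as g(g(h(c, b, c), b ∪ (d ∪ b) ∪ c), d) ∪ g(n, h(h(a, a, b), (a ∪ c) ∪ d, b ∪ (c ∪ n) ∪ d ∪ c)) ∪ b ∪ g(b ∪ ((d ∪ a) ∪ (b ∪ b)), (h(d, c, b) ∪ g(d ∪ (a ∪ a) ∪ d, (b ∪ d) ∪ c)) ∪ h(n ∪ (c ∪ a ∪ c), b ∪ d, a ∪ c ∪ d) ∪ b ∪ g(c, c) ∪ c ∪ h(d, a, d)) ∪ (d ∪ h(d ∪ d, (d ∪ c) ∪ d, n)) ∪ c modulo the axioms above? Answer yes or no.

Answer: no — b ∪ c ∪ d ∪ g(a ∪ b ∪ b ∪ b ∪ d, b ∪ c ∪ g(a ∪ a ∪ d ∪ d, b ∪ c ∪ d) ∪ g(c, c) ∪ h(b ∪ d, a ∪ c ∪ c, a ∪ c ∪ d) ∪ h(d, a, d) ∪ h(d, c, b)) ∪ g(g(h(c, b, c), b ∪ b ∪ c ∪ d), d) ∪ g(n, h(h(a, a, b), a ∪ c ∪ d, b ∪ c ∪ c ∪ d)) ∪ h(d ∪ d, c ∪ d ∪ d, n) vs b ∪ c ∪ d ∪ g(a ∪ b ∪ b ∪ b ∪ d, b ∪ c ∪ g(a ∪ a ∪ d ∪ d, b ∪ c ∪ d) ∪ g(c, c) ∪ h(a ∪ c ∪ c, b ∪ d, a ∪ c ∪ d) ∪ h(d, a, d) ∪ h(d, c, b)) ∪ g(g(h(c, b, c), b ∪ b ∪ c ∪ d), d) ∪ g(n, h(h(a, a, b), a ∪ c ∪ d, b ∪ c ∪ c ∪ d)) ∪ h(d ∪ d, c ∪ d ∪ d, n)

Derivation:
Left:  g(b ∪ d ∪ b ∪ b ∪ a, h(d ∪ b, (c ∪ n) ∪ c ∪ a, d ∪ (c ∪ a)) ∪ h(d, c, b) ∪ h(d, a, d) ∪ c ∪ (b ∪ g(c ∪ n, c)) ∪ g(a ∪ d ∪ (d ∪ a), c ∪ b ∪ d)) ∪ g(n, h(h(a, a, b), a ∪ d ∪ c, c ∪ (b ∪ d) ∪ c)) ∪ d ∪ g(g(h(c, b, c), d ∪ b ∪ c ∪ b), d) ∪ c ∪ (n ∪ b) ∪ h(d ∪ d, d ∪ d ∪ c, n)
  Flatten:  g(b ∪ d ∪ b ∪ b ∪ a, h(d ∪ b, (c ∪ n) ∪ c ∪ a, d ∪ (c ∪ a)) ∪ h(d, c, b) ∪ h(d, a, d) ∪ c ∪ (b ∪ g(c ∪ n, c)) ∪ g(a ∪ d ∪ (d ∪ a), c ∪ b ∪ d)) ∪ g(n, h(h(a, a, b), a ∪ d ∪ c, c ∪ (b ∪ d) ∪ c)) ∪ d ∪ g(g(h(c, b, c), d ∪ b ∪ c ∪ b), d) ∪ c ∪ n ∪ b ∪ h(d ∪ d, d ∪ d ∪ c, n)
  Canonicalize subterm:  g(b ∪ d ∪ b ∪ b ∪ a, h(d ∪ b, (c ∪ n) ∪ c ∪ a, d ∪ (c ∪ a)) ∪ h(d, c, b) ∪ h(d, a, d) ∪ c ∪ (b ∪ g(c ∪ n, c)) ∪ g(a ∪ d ∪ (d ∪ a), c ∪ b ∪ d))  →  g(a ∪ b ∪ b ∪ b ∪ d, b ∪ c ∪ g(a ∪ a ∪ d ∪ d, b ∪ c ∪ d) ∪ g(c, c) ∪ h(b ∪ d, a ∪ c ∪ c, a ∪ c ∪ d) ∪ h(d, a, d) ∪ h(d, c, b))
  Canonicalize subterm:  g(n, h(h(a, a, b), a ∪ d ∪ c, c ∪ (b ∪ d) ∪ c))  →  g(n, h(h(a, a, b), a ∪ c ∪ d, b ∪ c ∪ c ∪ d))
  Inside:  g(g(h(c, b, c), d ∪ b ∪ c ∪ b), d)  →  g(g(h(c, b, c), b ∪ b ∪ c ∪ d), d)
  Unit:  drop n
  Sort:  b ∪ c ∪ d ∪ g(a ∪ b ∪ b ∪ b ∪ d, b ∪ c ∪ g(a ∪ a ∪ d ∪ d, b ∪ c ∪ d) ∪ g(c, c) ∪ h(b ∪ d, a ∪ c ∪ c, a ∪ c ∪ d) ∪ h(d, a, d) ∪ h(d, c, b)) ∪ g(g(h(c, b, c), b ∪ b ∪ c ∪ d), d) ∪ g(n, h(h(a, a, b), a ∪ c ∪ d, b ∪ c ∪ c ∪ d)) ∪ h(d ∪ d, c ∪ d ∪ d, n)
Right:  g(g(h(c, b, c), b ∪ (d ∪ b) ∪ c), d) ∪ g(n, h(h(a, a, b), (a ∪ c) ∪ d, b ∪ (c ∪ n) ∪ d ∪ c)) ∪ b ∪ g(b ∪ ((d ∪ a) ∪ (b ∪ b)), (h(d, c, b) ∪ g(d ∪ (a ∪ a) ∪ d, (b ∪ d) ∪ c)) ∪ h(n ∪ (c ∪ a ∪ c), b ∪ d, a ∪ c ∪ d) ∪ b ∪ g(c, c) ∪ c ∪ h(d, a, d)) ∪ (d ∪ h(d ∪ d, (d ∪ c) ∪ d, n)) ∪ c
  Flatten:  g(g(h(c, b, c), b ∪ (d ∪ b) ∪ c), d) ∪ g(n, h(h(a, a, b), (a ∪ c) ∪ d, b ∪ (c ∪ n) ∪ d ∪ c)) ∪ b ∪ g(b ∪ ((d ∪ a) ∪ (b ∪ b)), (h(d, c, b) ∪ g(d ∪ (a ∪ a) ∪ d, (b ∪ d) ∪ c)) ∪ h(n ∪ (c ∪ a ∪ c), b ∪ d, a ∪ c ∪ d) ∪ b ∪ g(c, c) ∪ c ∪ h(d, a, d)) ∪ d ∪ h(d ∪ d, (d ∪ c) ∪ d, n) ∪ c
  Simplify inside:  g(g(h(c, b, c), b ∪ (d ∪ b) ∪ c), d)  →  g(g(h(c, b, c), b ∪ b ∪ c ∪ d), d)
  Canonicalize subterm:  g(n, h(h(a, a, b), (a ∪ c) ∪ d, b ∪ (c ∪ n) ∪ d ∪ c))  →  g(n, h(h(a, a, b), a ∪ c ∪ d, b ∪ c ∪ c ∪ d))
  Inside:  g(b ∪ ((d ∪ a) ∪ (b ∪ b)), (h(d, c, b) ∪ g(d ∪ (a ∪ a) ∪ d, (b ∪ d) ∪ c)) ∪ h(n ∪ (c ∪ a ∪ c), b ∪ d, a ∪ c ∪ d) ∪ b ∪ g(c, c) ∪ c ∪ h(d, a, d))  →  g(a ∪ b ∪ b ∪ b ∪ d, b ∪ c ∪ g(a ∪ a ∪ d ∪ d, b ∪ c ∪ d) ∪ g(c, c) ∪ h(a ∪ c ∪ c, b ∪ d, a ∪ c ∪ d) ∪ h(d, a, d) ∪ h(d, c, b))
  Sort arguments:  b ∪ c ∪ d ∪ g(a ∪ b ∪ b ∪ b ∪ d, b ∪ c ∪ g(a ∪ a ∪ d ∪ d, b ∪ c ∪ d) ∪ g(c, c) ∪ h(a ∪ c ∪ c, b ∪ d, a ∪ c ∪ d) ∪ h(d, a, d) ∪ h(d, c, b)) ∪ g(g(h(c, b, c), b ∪ b ∪ c ∪ d), d) ∪ g(n, h(h(a, a, b), a ∪ c ∪ d, b ∪ c ∪ c ∪ d)) ∪ h(d ∪ d, c ∪ d ∪ d, n)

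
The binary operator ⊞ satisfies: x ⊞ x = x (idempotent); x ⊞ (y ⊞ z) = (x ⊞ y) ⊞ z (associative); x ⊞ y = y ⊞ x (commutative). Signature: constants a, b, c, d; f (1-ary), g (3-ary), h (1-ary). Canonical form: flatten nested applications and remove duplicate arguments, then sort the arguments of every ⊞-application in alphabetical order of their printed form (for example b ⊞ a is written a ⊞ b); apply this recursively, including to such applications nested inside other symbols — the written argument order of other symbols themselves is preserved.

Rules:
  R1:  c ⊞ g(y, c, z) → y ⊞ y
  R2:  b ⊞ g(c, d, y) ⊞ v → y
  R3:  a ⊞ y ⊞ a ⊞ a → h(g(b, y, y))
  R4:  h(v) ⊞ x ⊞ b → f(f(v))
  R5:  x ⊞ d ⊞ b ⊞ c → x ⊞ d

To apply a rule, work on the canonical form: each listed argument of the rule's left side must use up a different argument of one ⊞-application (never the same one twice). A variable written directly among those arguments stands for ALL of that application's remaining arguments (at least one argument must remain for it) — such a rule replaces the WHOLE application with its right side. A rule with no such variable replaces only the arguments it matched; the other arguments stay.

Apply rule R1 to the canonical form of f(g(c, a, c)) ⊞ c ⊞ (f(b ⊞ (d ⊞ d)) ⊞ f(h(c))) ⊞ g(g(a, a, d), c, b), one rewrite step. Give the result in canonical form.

Canonical form:  c ⊞ f(b ⊞ d) ⊞ f(g(c, a, c)) ⊞ f(h(c)) ⊞ g(g(a, a, d), c, b)
Match R1:  consume c, g(g(a, a, d), c, b);  y := g(a, a, d), z := b
Giving:  f(b ⊞ d) ⊞ f(g(c, a, c)) ⊞ f(h(c)) ⊞ g(a, a, d)

Answer: f(b ⊞ d) ⊞ f(g(c, a, c)) ⊞ f(h(c)) ⊞ g(a, a, d)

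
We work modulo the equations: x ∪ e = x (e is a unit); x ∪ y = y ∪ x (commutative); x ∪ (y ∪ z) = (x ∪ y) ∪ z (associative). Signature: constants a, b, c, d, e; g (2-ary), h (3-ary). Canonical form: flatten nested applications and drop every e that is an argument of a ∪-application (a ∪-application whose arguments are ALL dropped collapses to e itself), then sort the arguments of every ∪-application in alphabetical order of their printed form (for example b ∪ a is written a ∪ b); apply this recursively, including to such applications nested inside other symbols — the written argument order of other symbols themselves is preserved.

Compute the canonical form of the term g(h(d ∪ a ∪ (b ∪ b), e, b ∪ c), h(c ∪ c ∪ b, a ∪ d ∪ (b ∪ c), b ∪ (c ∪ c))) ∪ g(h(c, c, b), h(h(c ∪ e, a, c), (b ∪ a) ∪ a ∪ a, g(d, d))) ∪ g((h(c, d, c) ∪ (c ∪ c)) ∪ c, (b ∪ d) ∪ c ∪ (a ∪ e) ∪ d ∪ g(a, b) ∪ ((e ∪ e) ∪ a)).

Answer: g(c ∪ c ∪ c ∪ h(c, d, c), a ∪ a ∪ b ∪ c ∪ d ∪ d ∪ g(a, b)) ∪ g(h(a ∪ b ∪ b ∪ d, e, b ∪ c), h(b ∪ c ∪ c, a ∪ b ∪ c ∪ d, b ∪ c ∪ c)) ∪ g(h(c, c, b), h(h(c, a, c), a ∪ a ∪ a ∪ b, g(d, d)))

Derivation:
Inside:  g(h(d ∪ a ∪ (b ∪ b), e, b ∪ c), h(c ∪ c ∪ b, a ∪ d ∪ (b ∪ c), b ∪ (c ∪ c)))  →  g(h(a ∪ b ∪ b ∪ d, e, b ∪ c), h(b ∪ c ∪ c, a ∪ b ∪ c ∪ d, b ∪ c ∪ c))
Inside:  g(h(c, c, b), h(h(c ∪ e, a, c), (b ∪ a) ∪ a ∪ a, g(d, d)))  →  g(h(c, c, b), h(h(c, a, c), a ∪ a ∪ a ∪ b, g(d, d)))
Canonicalize subterm:  g((h(c, d, c) ∪ (c ∪ c)) ∪ c, (b ∪ d) ∪ c ∪ (a ∪ e) ∪ d ∪ g(a, b) ∪ ((e ∪ e) ∪ a))  →  g(c ∪ c ∪ c ∪ h(c, d, c), a ∪ a ∪ b ∪ c ∪ d ∪ d ∪ g(a, b))
Sort arguments:  g(c ∪ c ∪ c ∪ h(c, d, c), a ∪ a ∪ b ∪ c ∪ d ∪ d ∪ g(a, b)) ∪ g(h(a ∪ b ∪ b ∪ d, e, b ∪ c), h(b ∪ c ∪ c, a ∪ b ∪ c ∪ d, b ∪ c ∪ c)) ∪ g(h(c, c, b), h(h(c, a, c), a ∪ a ∪ a ∪ b, g(d, d)))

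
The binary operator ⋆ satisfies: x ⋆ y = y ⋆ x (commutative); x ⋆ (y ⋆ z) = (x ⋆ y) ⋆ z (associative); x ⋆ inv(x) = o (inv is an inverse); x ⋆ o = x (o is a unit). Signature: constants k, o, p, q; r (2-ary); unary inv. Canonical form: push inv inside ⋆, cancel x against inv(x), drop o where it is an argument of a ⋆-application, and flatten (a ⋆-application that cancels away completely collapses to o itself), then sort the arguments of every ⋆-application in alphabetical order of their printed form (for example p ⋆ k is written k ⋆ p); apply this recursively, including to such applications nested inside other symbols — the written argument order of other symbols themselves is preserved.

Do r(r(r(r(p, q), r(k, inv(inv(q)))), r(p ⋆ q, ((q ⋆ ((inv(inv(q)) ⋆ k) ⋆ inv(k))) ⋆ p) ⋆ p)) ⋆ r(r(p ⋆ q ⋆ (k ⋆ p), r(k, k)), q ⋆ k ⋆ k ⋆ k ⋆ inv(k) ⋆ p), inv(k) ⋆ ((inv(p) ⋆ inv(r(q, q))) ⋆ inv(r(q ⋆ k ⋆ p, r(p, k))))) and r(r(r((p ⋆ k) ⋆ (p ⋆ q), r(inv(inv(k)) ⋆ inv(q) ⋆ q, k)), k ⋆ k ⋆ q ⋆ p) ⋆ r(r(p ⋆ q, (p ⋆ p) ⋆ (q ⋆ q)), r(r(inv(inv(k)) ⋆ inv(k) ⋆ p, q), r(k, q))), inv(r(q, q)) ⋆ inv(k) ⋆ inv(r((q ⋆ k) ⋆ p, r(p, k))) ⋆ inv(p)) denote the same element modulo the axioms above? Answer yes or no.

Answer: no — r(r(r(k ⋆ p ⋆ p ⋆ q, r(k, k)), k ⋆ k ⋆ p ⋆ q) ⋆ r(r(r(p, q), r(k, q)), r(p ⋆ q, p ⋆ p ⋆ q ⋆ q)), inv(k) ⋆ inv(p) ⋆ inv(r(k ⋆ p ⋆ q, r(p, k))) ⋆ inv(r(q, q))) vs r(r(r(k ⋆ p ⋆ p ⋆ q, r(k, k)), k ⋆ k ⋆ p ⋆ q) ⋆ r(r(p ⋆ q, p ⋆ p ⋆ q ⋆ q), r(r(p, q), r(k, q))), inv(k) ⋆ inv(p) ⋆ inv(r(k ⋆ p ⋆ q, r(p, k))) ⋆ inv(r(q, q)))

Derivation:
Left:  r(r(r(r(p, q), r(k, inv(inv(q)))), r(p ⋆ q, ((q ⋆ ((inv(inv(q)) ⋆ k) ⋆ inv(k))) ⋆ p) ⋆ p)) ⋆ r(r(p ⋆ q ⋆ (k ⋆ p), r(k, k)), q ⋆ k ⋆ k ⋆ k ⋆ inv(k) ⋆ p), inv(k) ⋆ ((inv(p) ⋆ inv(r(q, q))) ⋆ inv(r(q ⋆ k ⋆ p, r(p, k)))))
  Focus inside:  r(r(r(p, q), r(k, inv(inv(q)))), r(p ⋆ q, ((q ⋆ ((inv(inv(q)) ⋆ k) ⋆ inv(k))) ⋆ p) ⋆ p)) ⋆ r(r(p ⋆ q ⋆ (k ⋆ p), r(k, k)), q ⋆ k ⋆ k ⋆ k ⋆ inv(k) ⋆ p)
  Push inv inside:  distribute inv over ⋆ and collapse double inv
  Combine occurrences:  r(r(r(p, q), r(k, q)), r(p ⋆ q, p ⋆ p ⋆ q ⋆ q)) ⋆ r(r(k ⋆ p ⋆ p ⋆ q, r(k, k)), k ⋆ k ⋆ p ⋆ q)
  Sort:  r(r(k ⋆ p ⋆ p ⋆ q, r(k, k)), k ⋆ k ⋆ p ⋆ q) ⋆ r(r(r(p, q), r(k, q)), r(p ⋆ q, p ⋆ p ⋆ q ⋆ q))
  Reassemble:  r(r(r(k ⋆ p ⋆ p ⋆ q, r(k, k)), k ⋆ k ⋆ p ⋆ q) ⋆ r(r(r(p, q), r(k, q)), r(p ⋆ q, p ⋆ p ⋆ q ⋆ q)), inv(k) ⋆ inv(p) ⋆ inv(r(k ⋆ p ⋆ q, r(p, k))) ⋆ inv(r(q, q)))
Right:  r(r(r((p ⋆ k) ⋆ (p ⋆ q), r(inv(inv(k)) ⋆ inv(q) ⋆ q, k)), k ⋆ k ⋆ q ⋆ p) ⋆ r(r(p ⋆ q, (p ⋆ p) ⋆ (q ⋆ q)), r(r(inv(inv(k)) ⋆ inv(k) ⋆ p, q), r(k, q))), inv(r(q, q)) ⋆ inv(k) ⋆ inv(r((q ⋆ k) ⋆ p, r(p, k))) ⋆ inv(p))
  Descend into:  r(r((p ⋆ k) ⋆ (p ⋆ q), r(inv(inv(k)) ⋆ inv(q) ⋆ q, k)), k ⋆ k ⋆ q ⋆ p) ⋆ r(r(p ⋆ q, (p ⋆ p) ⋆ (q ⋆ q)), r(r(inv(inv(k)) ⋆ inv(k) ⋆ p, q), r(k, q)))
  Push inv inside:  distribute inv over ⋆ and collapse double inv
  Combine occurrences:  r(r(k ⋆ p ⋆ p ⋆ q, r(k, k)), k ⋆ k ⋆ p ⋆ q) ⋆ r(r(p ⋆ q, p ⋆ p ⋆ q ⋆ q), r(r(p, q), r(k, q)))
  Rebuild:  r(r(r(k ⋆ p ⋆ p ⋆ q, r(k, k)), k ⋆ k ⋆ p ⋆ q) ⋆ r(r(p ⋆ q, p ⋆ p ⋆ q ⋆ q), r(r(p, q), r(k, q))), inv(k) ⋆ inv(p) ⋆ inv(r(k ⋆ p ⋆ q, r(p, k))) ⋆ inv(r(q, q)))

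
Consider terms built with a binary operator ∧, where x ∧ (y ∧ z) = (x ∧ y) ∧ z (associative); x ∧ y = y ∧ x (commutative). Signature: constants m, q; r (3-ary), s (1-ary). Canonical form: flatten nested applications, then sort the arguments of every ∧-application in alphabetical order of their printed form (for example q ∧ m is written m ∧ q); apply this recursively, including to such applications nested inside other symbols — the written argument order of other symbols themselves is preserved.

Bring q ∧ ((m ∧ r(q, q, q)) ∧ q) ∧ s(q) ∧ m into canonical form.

Answer: m ∧ m ∧ q ∧ q ∧ r(q, q, q) ∧ s(q)

Derivation:
Un-nest:  q ∧ m ∧ r(q, q, q) ∧ q ∧ s(q) ∧ m
Order the arguments:  m ∧ m ∧ q ∧ q ∧ r(q, q, q) ∧ s(q)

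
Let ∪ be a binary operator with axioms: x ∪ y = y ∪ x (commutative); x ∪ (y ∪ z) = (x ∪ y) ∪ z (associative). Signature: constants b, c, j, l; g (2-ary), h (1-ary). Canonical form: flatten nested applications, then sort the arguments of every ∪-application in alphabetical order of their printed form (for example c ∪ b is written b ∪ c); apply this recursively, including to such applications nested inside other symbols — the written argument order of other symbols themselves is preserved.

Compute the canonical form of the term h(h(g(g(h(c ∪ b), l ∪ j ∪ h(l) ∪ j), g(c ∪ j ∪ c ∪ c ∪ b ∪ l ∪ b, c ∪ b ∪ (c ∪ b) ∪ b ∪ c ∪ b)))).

Answer: h(h(g(g(h(b ∪ c), h(l) ∪ j ∪ j ∪ l), g(b ∪ b ∪ c ∪ c ∪ c ∪ j ∪ l, b ∪ b ∪ b ∪ b ∪ c ∪ c ∪ c))))

Derivation:
Work inside:  c ∪ b ∪ (c ∪ b) ∪ b ∪ c ∪ b
Merge nested applications:  c ∪ b ∪ c ∪ b ∪ b ∪ c ∪ b
Sort:  b ∪ b ∪ b ∪ b ∪ c ∪ c ∪ c
Reassemble:  h(h(g(g(h(b ∪ c), h(l) ∪ j ∪ j ∪ l), g(b ∪ b ∪ c ∪ c ∪ c ∪ j ∪ l, b ∪ b ∪ b ∪ b ∪ c ∪ c ∪ c))))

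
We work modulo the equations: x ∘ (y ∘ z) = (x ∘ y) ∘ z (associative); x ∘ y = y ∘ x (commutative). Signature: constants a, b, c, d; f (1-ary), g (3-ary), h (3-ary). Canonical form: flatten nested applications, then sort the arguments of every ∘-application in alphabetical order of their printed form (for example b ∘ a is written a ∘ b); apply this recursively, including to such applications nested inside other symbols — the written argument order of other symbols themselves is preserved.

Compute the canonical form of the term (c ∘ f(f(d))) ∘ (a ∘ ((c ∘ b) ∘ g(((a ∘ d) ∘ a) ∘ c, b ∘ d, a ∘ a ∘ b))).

Answer: a ∘ b ∘ c ∘ c ∘ f(f(d)) ∘ g(a ∘ a ∘ c ∘ d, b ∘ d, a ∘ a ∘ b)

Derivation:
Merge nested applications:  c ∘ f(f(d)) ∘ a ∘ c ∘ b ∘ g(((a ∘ d) ∘ a) ∘ c, b ∘ d, a ∘ a ∘ b)
Inside:  g(((a ∘ d) ∘ a) ∘ c, b ∘ d, a ∘ a ∘ b)  →  g(a ∘ a ∘ c ∘ d, b ∘ d, a ∘ a ∘ b)
Sort:  a ∘ b ∘ c ∘ c ∘ f(f(d)) ∘ g(a ∘ a ∘ c ∘ d, b ∘ d, a ∘ a ∘ b)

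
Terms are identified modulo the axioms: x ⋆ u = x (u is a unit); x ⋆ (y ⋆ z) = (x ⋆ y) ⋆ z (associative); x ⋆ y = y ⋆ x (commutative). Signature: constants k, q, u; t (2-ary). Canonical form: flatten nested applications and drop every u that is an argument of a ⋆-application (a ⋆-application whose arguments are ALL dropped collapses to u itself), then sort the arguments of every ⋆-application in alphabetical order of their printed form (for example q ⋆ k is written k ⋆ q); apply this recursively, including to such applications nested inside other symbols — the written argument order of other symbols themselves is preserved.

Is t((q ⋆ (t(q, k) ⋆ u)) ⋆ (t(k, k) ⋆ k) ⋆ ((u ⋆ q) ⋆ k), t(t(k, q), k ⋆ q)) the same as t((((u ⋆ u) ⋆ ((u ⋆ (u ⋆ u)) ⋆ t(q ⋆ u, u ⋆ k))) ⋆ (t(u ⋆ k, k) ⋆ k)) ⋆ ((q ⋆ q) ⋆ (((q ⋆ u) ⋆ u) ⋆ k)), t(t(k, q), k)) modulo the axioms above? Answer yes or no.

Answer: no — t(k ⋆ k ⋆ q ⋆ q ⋆ t(k, k) ⋆ t(q, k), t(t(k, q), k ⋆ q)) vs t(k ⋆ k ⋆ q ⋆ q ⋆ q ⋆ t(k, k) ⋆ t(q, k), t(t(k, q), k))

Derivation:
Left:  t((q ⋆ (t(q, k) ⋆ u)) ⋆ (t(k, k) ⋆ k) ⋆ ((u ⋆ q) ⋆ k), t(t(k, q), k ⋆ q))
  Work inside:  (q ⋆ (t(q, k) ⋆ u)) ⋆ (t(k, k) ⋆ k) ⋆ ((u ⋆ q) ⋆ k)
  Flatten:  q ⋆ t(q, k) ⋆ u ⋆ t(k, k) ⋆ k ⋆ u ⋆ q ⋆ k
  Drop the unit:  drop u (×2)
  Sort:  k ⋆ k ⋆ q ⋆ q ⋆ t(k, k) ⋆ t(q, k)
  Put back:  t(k ⋆ k ⋆ q ⋆ q ⋆ t(k, k) ⋆ t(q, k), t(t(k, q), k ⋆ q))
Right:  t((((u ⋆ u) ⋆ ((u ⋆ (u ⋆ u)) ⋆ t(q ⋆ u, u ⋆ k))) ⋆ (t(u ⋆ k, k) ⋆ k)) ⋆ ((q ⋆ q) ⋆ (((q ⋆ u) ⋆ u) ⋆ k)), t(t(k, q), k))
  Descend into:  (((u ⋆ u) ⋆ ((u ⋆ (u ⋆ u)) ⋆ t(q ⋆ u, u ⋆ k))) ⋆ (t(u ⋆ k, k) ⋆ k)) ⋆ ((q ⋆ q) ⋆ (((q ⋆ u) ⋆ u) ⋆ k))
  Un-nest:  u ⋆ u ⋆ u ⋆ u ⋆ u ⋆ t(q ⋆ u, u ⋆ k) ⋆ t(u ⋆ k, k) ⋆ k ⋆ q ⋆ q ⋆ q ⋆ u ⋆ u ⋆ k
  Canonicalize subterm:  t(q ⋆ u, u ⋆ k)  →  t(q, k)
  Inside:  t(u ⋆ k, k)  →  t(k, k)
  Units out:  drop u (×7)
  Sort arguments:  k ⋆ k ⋆ q ⋆ q ⋆ q ⋆ t(k, k) ⋆ t(q, k)
  Put back:  t(k ⋆ k ⋆ q ⋆ q ⋆ q ⋆ t(k, k) ⋆ t(q, k), t(t(k, q), k))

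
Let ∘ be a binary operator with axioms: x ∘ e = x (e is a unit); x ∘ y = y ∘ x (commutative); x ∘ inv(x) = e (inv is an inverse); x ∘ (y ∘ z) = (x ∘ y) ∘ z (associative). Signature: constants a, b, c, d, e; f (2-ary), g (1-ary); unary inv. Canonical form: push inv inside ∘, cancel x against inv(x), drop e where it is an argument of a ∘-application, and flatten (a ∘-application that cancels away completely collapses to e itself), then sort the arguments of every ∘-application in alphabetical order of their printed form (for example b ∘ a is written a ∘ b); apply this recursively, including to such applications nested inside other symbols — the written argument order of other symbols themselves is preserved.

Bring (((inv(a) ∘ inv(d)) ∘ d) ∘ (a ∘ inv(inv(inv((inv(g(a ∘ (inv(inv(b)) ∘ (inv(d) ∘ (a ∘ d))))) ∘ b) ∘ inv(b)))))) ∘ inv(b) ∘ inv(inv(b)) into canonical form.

Answer: g(a ∘ a ∘ b)

Derivation:
Push inv inside:  distribute inv over ∘ and collapse double inv
Cancel inverse pairs:  a cancels; d cancels; b cancels
Combine occurrences:  g(a ∘ a ∘ b)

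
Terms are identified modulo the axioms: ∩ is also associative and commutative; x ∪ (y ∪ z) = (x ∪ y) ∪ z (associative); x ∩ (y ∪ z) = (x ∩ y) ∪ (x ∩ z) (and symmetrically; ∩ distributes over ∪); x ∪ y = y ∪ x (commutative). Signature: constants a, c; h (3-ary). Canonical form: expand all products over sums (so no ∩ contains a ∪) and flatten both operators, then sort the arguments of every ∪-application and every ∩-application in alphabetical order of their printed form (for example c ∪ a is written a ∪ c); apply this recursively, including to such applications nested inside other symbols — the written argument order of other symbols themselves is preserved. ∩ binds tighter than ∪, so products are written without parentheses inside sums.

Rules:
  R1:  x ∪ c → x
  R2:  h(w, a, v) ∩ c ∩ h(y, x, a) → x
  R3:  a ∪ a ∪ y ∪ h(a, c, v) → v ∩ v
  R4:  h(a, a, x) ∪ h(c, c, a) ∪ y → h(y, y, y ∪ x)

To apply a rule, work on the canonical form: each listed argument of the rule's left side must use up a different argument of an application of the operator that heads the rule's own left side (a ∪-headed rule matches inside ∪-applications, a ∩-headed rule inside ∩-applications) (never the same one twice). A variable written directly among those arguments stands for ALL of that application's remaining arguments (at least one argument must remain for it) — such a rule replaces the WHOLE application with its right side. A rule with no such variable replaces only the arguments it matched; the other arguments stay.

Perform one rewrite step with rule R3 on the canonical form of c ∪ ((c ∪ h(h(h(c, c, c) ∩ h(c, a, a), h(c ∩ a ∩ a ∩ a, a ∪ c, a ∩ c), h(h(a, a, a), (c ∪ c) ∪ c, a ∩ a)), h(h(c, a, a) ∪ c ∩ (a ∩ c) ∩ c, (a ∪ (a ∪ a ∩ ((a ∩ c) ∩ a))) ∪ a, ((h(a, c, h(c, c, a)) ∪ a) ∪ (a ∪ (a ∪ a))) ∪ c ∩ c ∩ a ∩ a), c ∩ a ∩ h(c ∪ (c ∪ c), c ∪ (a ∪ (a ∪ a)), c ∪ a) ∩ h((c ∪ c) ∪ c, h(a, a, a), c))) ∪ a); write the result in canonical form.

Canonical form:  a ∪ c ∪ c ∪ h(h(h(c, a, a) ∩ h(c, c, c), h(a ∩ a ∩ a ∩ c, a ∪ c, a ∩ c), h(h(a, a, a), c ∪ c ∪ c, a ∩ a)), h(a ∩ c ∩ c ∩ c ∪ h(c, a, a), a ∪ a ∪ a ∪ a ∩ a ∩ a ∩ c, a ∪ a ∪ a ∪ a ∪ a ∩ a ∩ c ∩ c ∪ h(a, c, h(c, c, a))), a ∩ c ∩ h(c ∪ c ∪ c, a ∪ a ∪ a ∪ c, a ∪ c) ∩ h(c ∪ c ∪ c, h(a, a, a), c))
Apply R3:  consuming a, a, h(a, c, h(c, c, a));  v := h(c, c, a), y := a ∪ a ∪ a ∩ a ∩ c ∩ c
The variable takes the whole remainder — replace the entire application.
Result:  a ∪ c ∪ c ∪ h(h(h(c, a, a) ∩ h(c, c, c), h(a ∩ a ∩ a ∩ c, a ∪ c, a ∩ c), h(h(a, a, a), c ∪ c ∪ c, a ∩ a)), h(a ∩ c ∩ c ∩ c ∪ h(c, a, a), a ∪ a ∪ a ∪ a ∩ a ∩ a ∩ c, h(c, c, a) ∩ h(c, c, a)), a ∩ c ∩ h(c ∪ c ∪ c, a ∪ a ∪ a ∪ c, a ∪ c) ∩ h(c ∪ c ∪ c, h(a, a, a), c))

Answer: a ∪ c ∪ c ∪ h(h(h(c, a, a) ∩ h(c, c, c), h(a ∩ a ∩ a ∩ c, a ∪ c, a ∩ c), h(h(a, a, a), c ∪ c ∪ c, a ∩ a)), h(a ∩ c ∩ c ∩ c ∪ h(c, a, a), a ∪ a ∪ a ∪ a ∩ a ∩ a ∩ c, h(c, c, a) ∩ h(c, c, a)), a ∩ c ∩ h(c ∪ c ∪ c, a ∪ a ∪ a ∪ c, a ∪ c) ∩ h(c ∪ c ∪ c, h(a, a, a), c))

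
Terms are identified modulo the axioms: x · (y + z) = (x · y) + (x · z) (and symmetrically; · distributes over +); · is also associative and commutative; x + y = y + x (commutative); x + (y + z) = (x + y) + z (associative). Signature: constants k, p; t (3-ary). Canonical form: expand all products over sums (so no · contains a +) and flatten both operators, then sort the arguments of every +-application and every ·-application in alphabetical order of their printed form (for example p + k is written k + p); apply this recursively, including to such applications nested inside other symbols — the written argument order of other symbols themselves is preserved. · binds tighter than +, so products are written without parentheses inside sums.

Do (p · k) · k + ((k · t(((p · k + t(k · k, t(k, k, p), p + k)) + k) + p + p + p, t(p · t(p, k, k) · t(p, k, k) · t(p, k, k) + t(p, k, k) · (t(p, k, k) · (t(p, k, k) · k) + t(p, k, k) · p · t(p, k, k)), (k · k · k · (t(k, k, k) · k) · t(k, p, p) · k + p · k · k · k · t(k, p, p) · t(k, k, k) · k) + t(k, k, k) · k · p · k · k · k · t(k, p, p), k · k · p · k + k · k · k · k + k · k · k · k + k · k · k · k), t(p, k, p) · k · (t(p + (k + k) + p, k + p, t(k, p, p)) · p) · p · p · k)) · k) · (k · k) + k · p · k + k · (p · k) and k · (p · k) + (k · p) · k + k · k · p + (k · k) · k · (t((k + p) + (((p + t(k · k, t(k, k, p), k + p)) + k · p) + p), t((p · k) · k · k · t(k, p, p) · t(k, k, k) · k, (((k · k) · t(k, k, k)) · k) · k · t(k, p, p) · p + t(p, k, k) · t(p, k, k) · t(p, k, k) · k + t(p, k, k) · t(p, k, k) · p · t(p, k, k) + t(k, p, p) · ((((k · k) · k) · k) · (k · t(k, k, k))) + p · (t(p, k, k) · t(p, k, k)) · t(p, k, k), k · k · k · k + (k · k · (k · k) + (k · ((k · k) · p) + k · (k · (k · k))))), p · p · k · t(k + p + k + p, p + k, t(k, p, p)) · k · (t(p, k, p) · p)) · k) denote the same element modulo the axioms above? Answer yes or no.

Answer: no — k · k · k · k · t(k + k · p + p + p + p + t(k · k, t(k, k, p), k + p), t(k · t(p, k, k) · t(p, k, k) · t(p, k, k) + p · t(p, k, k) · t(p, k, k) · t(p, k, k) + p · t(p, k, k) · t(p, k, k) · t(p, k, k), k · k · k · k · k · t(k, k, k) · t(k, p, p) + k · k · k · k · p · t(k, k, k) · t(k, p, p) + k · k · k · k · p · t(k, k, k) · t(k, p, p), k · k · k · k + k · k · k · k + k · k · k · k + k · k · k · p), k · k · p · p · p · t(k + k + p + p, k + p, t(k, p, p)) · t(p, k, p)) + k · k · p + k · k · p + k · k · p vs k · k · k · k · t(k + k · p + p + p + p + t(k · k, t(k, k, p), k + p), t(k · k · k · k · p · t(k, k, k) · t(k, p, p), k · k · k · k · k · t(k, k, k) · t(k, p, p) + k · k · k · k · p · t(k, k, k) · t(k, p, p) + k · t(p, k, k) · t(p, k, k) · t(p, k, k) + p · t(p, k, k) · t(p, k, k) · t(p, k, k) + p · t(p, k, k) · t(p, k, k) · t(p, k, k), k · k · k · k + k · k · k · k + k · k · k · k + k · k · k · p), k · k · p · p · p · t(k + k + p + p, k + p, t(k, p, p)) · t(p, k, p)) + k · k · p + k · k · p + k · k · p

Derivation:
Left:  (p · k) · k + ((k · t(((p · k + t(k · k, t(k, k, p), p + k)) + k) + p + p + p, t(p · t(p, k, k) · t(p, k, k) · t(p, k, k) + t(p, k, k) · (t(p, k, k) · (t(p, k, k) · k) + t(p, k, k) · p · t(p, k, k)), (k · k · k · (t(k, k, k) · k) · t(k, p, p) · k + p · k · k · k · t(k, p, p) · t(k, k, k) · k) + t(k, k, k) · k · p · k · k · k · t(k, p, p), k · k · p · k + k · k · k · k + k · k · k · k + k · k · k · k), t(p, k, p) · k · (t(p + (k + k) + p, k + p, t(k, p, p)) · p) · p · p · k)) · k) · (k · k) + k · p · k + k · (p · k)
  Distribute:  k · k · p + k · k · k · k · t(k + k · p + p + p + p + t(k · k, t(k, k, p), k + p), t(k · t(p, k, k) · t(p, k, k) · t(p, k, k) + p · t(p, k, k) · t(p, k, k) · t(p, k, k) + p · t(p, k, k) · t(p, k, k) · t(p, k, k), k · k · k · k · k · t(k, k, k) · t(k, p, p) + k · k · k · k · p · t(k, k, k) · t(k, p, p) + k · k · k · k · p · t(k, k, k) · t(k, p, p), k · k · k · k + k · k · k · k + k · k · k · k + k · k · k · p), k · k · p · p · p · t(k + k + p + p, k + p, t(k, p, p)) · t(p, k, p)) + k · k · p + k · k · p
  Sort:  k · k · k · k · t(k + k · p + p + p + p + t(k · k, t(k, k, p), k + p), t(k · t(p, k, k) · t(p, k, k) · t(p, k, k) + p · t(p, k, k) · t(p, k, k) · t(p, k, k) + p · t(p, k, k) · t(p, k, k) · t(p, k, k), k · k · k · k · k · t(k, k, k) · t(k, p, p) + k · k · k · k · p · t(k, k, k) · t(k, p, p) + k · k · k · k · p · t(k, k, k) · t(k, p, p), k · k · k · k + k · k · k · k + k · k · k · k + k · k · k · p), k · k · p · p · p · t(k + k + p + p, k + p, t(k, p, p)) · t(p, k, p)) + k · k · p + k · k · p + k · k · p
Right:  k · (p · k) + (k · p) · k + k · k · p + (k · k) · k · (t((k + p) + (((p + t(k · k, t(k, k, p), k + p)) + k · p) + p), t((p · k) · k · k · t(k, p, p) · t(k, k, k) · k, (((k · k) · t(k, k, k)) · k) · k · t(k, p, p) · p + t(p, k, k) · t(p, k, k) · t(p, k, k) · k + t(p, k, k) · t(p, k, k) · p · t(p, k, k) + t(k, p, p) · ((((k · k) · k) · k) · (k · t(k, k, k))) + p · (t(p, k, k) · t(p, k, k)) · t(p, k, k), k · k · k · k + (k · k · (k · k) + (k · ((k · k) · p) + k · (k · (k · k))))), p · p · k · t(k + p + k + p, p + k, t(k, p, p)) · k · (t(p, k, p) · p)) · k)
  Merge nested applications:  k · k · p + k · k · p + k · k · p + k · k · k · k · t(k + k · p + p + p + p + t(k · k, t(k, k, p), k + p), t(k · k · k · k · p · t(k, k, k) · t(k, p, p), k · k · k · k · k · t(k, k, k) · t(k, p, p) + k · k · k · k · p · t(k, k, k) · t(k, p, p) + k · t(p, k, k) · t(p, k, k) · t(p, k, k) + p · t(p, k, k) · t(p, k, k) · t(p, k, k) + p · t(p, k, k) · t(p, k, k) · t(p, k, k), k · k · k · k + k · k · k · k + k · k · k · k + k · k · k · p), k · k · p · p · p · t(k + k + p + p, k + p, t(k, p, p)) · t(p, k, p))
  Sort arguments:  k · k · k · k · t(k + k · p + p + p + p + t(k · k, t(k, k, p), k + p), t(k · k · k · k · p · t(k, k, k) · t(k, p, p), k · k · k · k · k · t(k, k, k) · t(k, p, p) + k · k · k · k · p · t(k, k, k) · t(k, p, p) + k · t(p, k, k) · t(p, k, k) · t(p, k, k) + p · t(p, k, k) · t(p, k, k) · t(p, k, k) + p · t(p, k, k) · t(p, k, k) · t(p, k, k), k · k · k · k + k · k · k · k + k · k · k · k + k · k · k · p), k · k · p · p · p · t(k + k + p + p, k + p, t(k, p, p)) · t(p, k, p)) + k · k · p + k · k · p + k · k · p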